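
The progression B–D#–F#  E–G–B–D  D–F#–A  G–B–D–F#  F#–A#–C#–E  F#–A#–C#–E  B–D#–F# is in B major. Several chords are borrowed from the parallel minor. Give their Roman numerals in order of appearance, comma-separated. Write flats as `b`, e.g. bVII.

In B major the diatonic chords are B, C#m, D#m, E, F#, G#m, A#dim. Of the given chords, B–D#–F# = B and F#–A#–C#–E = F#7 are diatonic. But E–G–B–D is foreign: the diatonic IV on degree 4 is E, whereas Em7 comes from B minor. It is labeled iv7. But D–F#–A is foreign: the diatonic iii on degree 3 is D#m, whereas D comes from B minor. It is labeled bIII. G–B–D–F# doesn't fit — on degree 6 B major would have G#m (vi). Gmaj7 is the degree-6 chord of B minor, so it is the borrowed bVImaj7.

iv7, bIII, bVImaj7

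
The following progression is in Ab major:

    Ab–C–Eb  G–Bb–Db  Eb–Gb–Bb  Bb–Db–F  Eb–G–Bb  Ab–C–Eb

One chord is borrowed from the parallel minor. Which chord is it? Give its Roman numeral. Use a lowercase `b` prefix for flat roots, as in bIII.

v

In Ab major the diatonic chords are Ab, Bbm, Cm, Db, Eb, Fm, Gdim. Ab–C–Eb = Ab, G–Bb–Db = Gdim, Bb–Db–F = Bbm and Eb–G–Bb = Eb all belong to that set. But Eb–Gb–Bb is foreign: the diatonic V on degree 5 is Eb, whereas Ebm comes from Ab minor. It is labeled v.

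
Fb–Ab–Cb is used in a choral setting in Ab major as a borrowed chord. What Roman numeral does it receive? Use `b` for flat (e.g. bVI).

Fb is the lowered form of scale degree 6 in Ab major (the diatonic degree 6 is F). Diatonically Ab major has Fm (vi) on that degree; Fb–Ab–Cb is instead the major chord native to Ab minor, so it takes the label bVI.

bVI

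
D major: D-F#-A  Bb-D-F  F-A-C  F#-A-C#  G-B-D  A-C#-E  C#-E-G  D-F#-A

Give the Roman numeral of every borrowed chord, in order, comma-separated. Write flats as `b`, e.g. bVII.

bVI, bIII

D major has the diatonic set D, Em, F#m, G, A, Bm, C#dim. D–F#–A = D, F#–A–C# = F#m, G–B–D = G, A–C#–E = A and C#–E–G = C#dim all belong to that set. Bb–D–F doesn't fit — on degree 6 D major would have Bm (vi). Bb is the degree-6 chord of D minor, so it is the borrowed bVI. But F–A–C is foreign: the diatonic iii on degree 3 is F#m, whereas F comes from D minor. It is labeled bIII.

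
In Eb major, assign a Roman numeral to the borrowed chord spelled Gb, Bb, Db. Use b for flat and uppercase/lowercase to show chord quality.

bIII

In Eb major scale degree 3 is G; Gb is its lowered form, from Eb minor. Gb–Bb–Db is a major chord — the form found in Eb minor, not the diatonic iii (Gm). Borrowed into Eb major it is written bIII.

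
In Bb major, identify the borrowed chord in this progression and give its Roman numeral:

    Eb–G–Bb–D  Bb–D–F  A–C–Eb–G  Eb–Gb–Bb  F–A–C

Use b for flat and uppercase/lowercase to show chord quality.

Bb major has the diatonic set Bb, Cm, Dm, Eb, F, Gm, Adim. Eb–G–Bb–D = Ebmaj7, Bb–D–F = Bb, A–C–Eb–G = Am7b5 and F–A–C = F are all diatonic. Eb–Gb–Bb is not: scale degree 4 in Bb major carries Eb (IV). In Bb minor the chord on that degree is Ebm, so here it functions as iv, borrowed from the parallel minor.

iv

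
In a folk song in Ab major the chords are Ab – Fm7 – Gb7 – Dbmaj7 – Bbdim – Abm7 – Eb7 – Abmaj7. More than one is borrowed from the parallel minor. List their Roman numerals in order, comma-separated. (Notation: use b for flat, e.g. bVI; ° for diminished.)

bVII7, ii°, i7

In Ab major the diatonic chords are Ab, Bbm, Cm, Db, Eb, Fm, Gdim. Of the given chords, Ab, Fm7, Dbmaj7, Eb7 and Abmaj7 are diatonic. Gb7 (Gb–Bb–Db–Fb) doesn't fit — on degree 7 Ab major would have Gdim (vii°). Gb7 is the degree-7 chord of Ab minor, so it is the borrowed bVII7. Bbdim (Bb–Db–Fb) is not: scale degree 2 in Ab major carries Bbm (ii). In Ab minor the chord on that degree is Bbdim, so here it functions as ii°, borrowed from the parallel minor. But Abm7 (Ab–Cb–Eb–Gb) is foreign: the diatonic I on degree 1 is Ab, whereas Abm7 comes from Ab minor. It is labeled i7.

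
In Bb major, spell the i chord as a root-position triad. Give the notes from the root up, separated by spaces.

Bb Db F

i is built on scale degree 1, which is Bb in both Bb major and its parallel. Building the minor chord from the parallel minor on Bb: Bb–Db–F.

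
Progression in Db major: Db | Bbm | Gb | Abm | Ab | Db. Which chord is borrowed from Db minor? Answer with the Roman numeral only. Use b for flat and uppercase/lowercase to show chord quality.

v

Db major has the diatonic set Db, Ebm, Fm, Gb, Ab, Bbm, Cdim. Db, Bbm, Gb and Ab all belong to that set. Abm (Ab–Cb–Eb) is not: scale degree 5 in Db major carries Ab (V). In Db minor the chord on that degree is Abm, so here it functions as v, borrowed from the parallel minor.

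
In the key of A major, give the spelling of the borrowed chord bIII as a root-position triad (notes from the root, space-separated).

C E G

The root of bIII is the lowered 3rd degree: C# becomes C. Stacking thirds in A minor on C gives C–E–G.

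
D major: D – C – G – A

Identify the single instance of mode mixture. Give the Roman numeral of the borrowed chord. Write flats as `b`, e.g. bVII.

D major has the diatonic set D, Em, F#m, G, A, Bm, C#dim. D, G and A are all diatonic. But C (C–E–G) is foreign: the diatonic vii° on degree 7 is C#dim, whereas C comes from D minor. It is labeled bVII.

bVII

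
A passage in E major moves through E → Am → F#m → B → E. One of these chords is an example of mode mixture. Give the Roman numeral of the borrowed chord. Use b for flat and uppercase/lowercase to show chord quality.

In E major the diatonic chords are E, F#m, G#m, A, B, C#m, D#dim. E, F#m and B all belong to that set. But Am (A–C–E) is foreign: the diatonic IV on degree 4 is A, whereas Am comes from E minor. It is labeled iv.

iv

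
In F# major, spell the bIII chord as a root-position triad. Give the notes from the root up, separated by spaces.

Scale degree 3 in F# major is A#. bIII uses the lowered form, A, taken from F# minor. Stacking thirds in F# minor on A gives A–C#–E.

A C# E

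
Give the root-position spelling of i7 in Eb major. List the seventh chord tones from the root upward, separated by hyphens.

Eb-Gb-Bb-Db

The root, Eb, is scale degree 1 — the same note in Eb major and Eb minor; only the chord quality changes. In Eb minor the chord on Eb is Eb–Gb–Bb–Db.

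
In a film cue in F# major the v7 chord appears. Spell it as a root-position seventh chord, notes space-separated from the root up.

C# E G# B

v7 is built on scale degree 5, which is C# in both F# major and its parallel. In F# minor the chord on C# is C#–E–G#–B.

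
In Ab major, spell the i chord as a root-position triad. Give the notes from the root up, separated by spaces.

The root, Ab, is scale degree 1 — the same note in Ab major and Ab minor; only the chord quality changes. Building the minor chord from the parallel minor on Ab: Ab–Cb–Eb.

Ab Cb Eb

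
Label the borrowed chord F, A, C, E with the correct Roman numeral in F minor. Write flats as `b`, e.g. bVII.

Imaj7

The root F is the diatonic 1st degree of F minor; the borrowing shows in the chord quality. The diatonic chord on degree 1 would be Fm (i), but F–A–C–E is the major-seventh chord from F major. As a borrowed chord it is labeled Imaj7.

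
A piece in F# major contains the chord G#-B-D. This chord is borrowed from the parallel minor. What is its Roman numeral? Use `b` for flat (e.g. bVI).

ii°

The root G# is the diatonic 2nd degree of F# major; the borrowing shows in the chord quality. The diatonic chord on degree 2 would be G#m (ii), but G#–B–D is the diminished chord from F# minor. As a borrowed chord it is labeled ii°.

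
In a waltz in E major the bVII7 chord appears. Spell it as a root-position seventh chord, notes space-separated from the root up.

bVII7 is built on the lowered scale degree 7. In E major degree 7 is D#; lowered it becomes D. Stacking thirds in E minor on D gives D–F#–A–C.

D F# A C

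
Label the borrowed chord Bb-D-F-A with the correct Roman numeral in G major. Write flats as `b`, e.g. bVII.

bIIImaj7

In G major scale degree 3 is B; Bb is its lowered form, from G minor. Bb–D–F–A is a major-seventh chord — the form found in G minor, not the diatonic iii (Bm). Borrowed into G major it is written bIIImaj7.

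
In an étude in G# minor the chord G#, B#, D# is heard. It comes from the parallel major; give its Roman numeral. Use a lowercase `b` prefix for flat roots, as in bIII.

G# is scale degree 1 in G# minor. The diatonic chord on degree 1 would be G#m (i), but G#–B#–D# is the major chord from G# major. As a borrowed chord it is labeled I.

I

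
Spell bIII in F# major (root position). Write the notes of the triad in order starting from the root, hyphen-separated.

The root of bIII is the lowered 3rd degree: A# becomes A. Building the major chord from the parallel minor on A: A–C#–E.

A-C#-E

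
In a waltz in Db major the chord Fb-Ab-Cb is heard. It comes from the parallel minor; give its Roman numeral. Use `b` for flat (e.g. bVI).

bIII

The root Fb is the lowered 3rd scale degree — diatonically Db major has F there. Fb–Ab–Cb is a major chord — the form found in Db minor, not the diatonic iii (Fm). Borrowed into Db major it is written bIII.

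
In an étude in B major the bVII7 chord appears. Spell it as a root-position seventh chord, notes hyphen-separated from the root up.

A-C#-E-G

Scale degree 7 in B major is A#. bVII7 uses the lowered form, A, taken from B minor. Building the dominant-seventh chord from the parallel minor on A: A–C#–E–G.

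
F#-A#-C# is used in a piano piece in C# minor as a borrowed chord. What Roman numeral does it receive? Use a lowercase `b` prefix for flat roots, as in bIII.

IV

The root F# is the diatonic 4th degree of C# minor; the borrowing shows in the chord quality. The diatonic chord on degree 4 would be F#m (iv), but F#–A#–C# is the major chord from C# major. As a borrowed chord it is labeled IV.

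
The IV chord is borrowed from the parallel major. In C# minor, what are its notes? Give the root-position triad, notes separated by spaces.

F# A# C#

The root, F#, is scale degree 4 — the same note in C# minor and C# major; only the chord quality changes. In C# major the chord on F# is F#–A#–C#.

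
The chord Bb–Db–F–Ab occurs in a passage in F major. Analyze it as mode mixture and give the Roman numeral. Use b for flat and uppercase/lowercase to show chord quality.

iv7

Bb is scale degree 4 in F major. Diatonically F major has Bb (IV) on that degree; Bb–Db–F–Ab is instead the minor-seventh chord native to F minor, so it takes the label iv7.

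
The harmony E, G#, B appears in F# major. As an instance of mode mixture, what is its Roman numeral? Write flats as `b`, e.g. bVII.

In F# major scale degree 7 is E#; E is its lowered form, from F# minor. E–G#–B is a major chord — the form found in F# minor, not the diatonic vii° (E#dim). Borrowed into F# major it is written bVII.

bVII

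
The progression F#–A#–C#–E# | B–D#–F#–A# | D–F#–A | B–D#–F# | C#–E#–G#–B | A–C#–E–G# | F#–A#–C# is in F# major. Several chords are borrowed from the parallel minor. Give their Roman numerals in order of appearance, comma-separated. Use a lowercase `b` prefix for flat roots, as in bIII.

In F# major the diatonic chords are F#, G#m, A#m, B, C#, D#m, E#dim. Of the given chords, F#–A#–C#–E# = F#maj7, B–D#–F#–A# = Bmaj7, B–D#–F# = B, C#–E#–G#–B = C#7 and F#–A#–C# = F# are diatonic. D–F#–A is not: scale degree 6 in F# major carries D#m (vi). In F# minor the chord on that degree is D, so here it functions as bVI, borrowed from the parallel minor. But A–C#–E–G# is foreign: the diatonic iii on degree 3 is A#m, whereas Amaj7 comes from F# minor. It is labeled bIIImaj7.

bVI, bIIImaj7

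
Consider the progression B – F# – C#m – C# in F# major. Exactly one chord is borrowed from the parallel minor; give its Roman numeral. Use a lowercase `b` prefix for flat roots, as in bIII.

v

The diatonic triads in F# major are F#, G#m, A#m, B, C#, D#m, E#dim. B, F# and C# all belong to that set. But C#m (C#–E–G#) is foreign: the diatonic V on degree 5 is C#, whereas C#m comes from F# minor. It is labeled v.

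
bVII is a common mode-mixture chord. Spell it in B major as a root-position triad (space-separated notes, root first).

Scale degree 7 in B major is A#. bVII uses the lowered form, A, taken from B minor. Building the major chord from the parallel minor on A: A–C#–E.

A C# E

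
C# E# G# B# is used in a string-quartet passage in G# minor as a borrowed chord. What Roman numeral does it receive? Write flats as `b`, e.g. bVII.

IVmaj7

C# is scale degree 4 in G# minor. C#–E#–G#–B# is a major-seventh chord — the form found in G# major, not the diatonic iv (C#m). Borrowed into G# minor it is written IVmaj7.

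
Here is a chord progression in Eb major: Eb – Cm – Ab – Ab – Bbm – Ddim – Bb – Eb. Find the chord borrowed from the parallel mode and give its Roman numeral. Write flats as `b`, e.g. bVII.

In Eb major the diatonic chords are Eb, Fm, Gm, Ab, Bb, Cm, Ddim. Eb, Cm, Ab, Ddim and Bb are all diatonic. But Bbm (Bb–Db–F) is foreign: the diatonic V on degree 5 is Bb, whereas Bbm comes from Eb minor. It is labeled v.

v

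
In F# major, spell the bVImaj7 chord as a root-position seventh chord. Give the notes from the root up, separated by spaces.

D F# A C#

Scale degree 6 in F# major is D#. bVImaj7 uses the lowered form, D, taken from F# minor. Stacking thirds in F# minor on D gives D–F#–A–C#.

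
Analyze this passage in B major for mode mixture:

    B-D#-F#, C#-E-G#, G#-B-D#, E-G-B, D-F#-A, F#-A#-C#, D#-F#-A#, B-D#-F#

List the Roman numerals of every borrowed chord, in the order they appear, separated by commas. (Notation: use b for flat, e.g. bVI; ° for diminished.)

iv, bIII

B major has the diatonic set B, C#m, D#m, E, F#, G#m, A#dim. B–D#–F# = B, C#–E–G# = C#m, G#–B–D# = G#m, F#–A#–C# = F# and D#–F#–A# = D#m are all diatonic. But E–G–B is foreign: the diatonic IV on degree 4 is E, whereas Em comes from B minor. It is labeled iv. But D–F#–A is foreign: the diatonic iii on degree 3 is D#m, whereas D comes from B minor. It is labeled bIII.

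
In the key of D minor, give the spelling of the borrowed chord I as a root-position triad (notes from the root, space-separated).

D F# A

I is built on scale degree 1, which is D in both D minor and its parallel. Building the major chord from the parallel major on D: D–F#–A.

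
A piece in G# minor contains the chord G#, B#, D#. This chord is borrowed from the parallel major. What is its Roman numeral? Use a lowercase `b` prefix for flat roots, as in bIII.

G# is scale degree 1 in G# minor. G#–B#–D# is a major chord — the form found in G# major, not the diatonic i (G#m). Borrowed into G# minor it is written I.

I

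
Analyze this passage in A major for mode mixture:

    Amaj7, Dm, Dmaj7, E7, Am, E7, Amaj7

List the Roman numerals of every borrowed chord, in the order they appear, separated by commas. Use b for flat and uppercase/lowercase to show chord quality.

iv, i

A major has the diatonic set A, Bm, C#m, D, E, F#m, G#dim. Amaj7, Dmaj7 and E7 are all diatonic. Dm (D–F–A) is not: scale degree 4 in A major carries D (IV). In A minor the chord on that degree is Dm, so here it functions as iv, borrowed from the parallel minor. Am (A–C–E) doesn't fit — on degree 1 A major would have A (I). Am is the degree-1 chord of A minor, so it is the borrowed i.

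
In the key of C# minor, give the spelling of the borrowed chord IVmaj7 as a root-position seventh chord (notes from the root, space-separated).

F# A# C# E#

IVmaj7 is built on scale degree 4, which is F# in both C# minor and its parallel. Building the major-seventh chord from the parallel major on F#: F#–A#–C#–E#.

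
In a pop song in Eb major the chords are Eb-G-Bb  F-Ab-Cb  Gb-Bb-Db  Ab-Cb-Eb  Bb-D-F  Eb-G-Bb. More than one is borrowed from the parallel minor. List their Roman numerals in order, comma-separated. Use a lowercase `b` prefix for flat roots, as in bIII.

ii°, bIII, iv

The diatonic triads in Eb major are Eb, Fm, Gm, Ab, Bb, Cm, Ddim. Eb–G–Bb = Eb and Bb–D–F = Bb are both diatonic. But F–Ab–Cb is foreign: the diatonic ii on degree 2 is Fm, whereas Fdim comes from Eb minor. It is labeled ii°. But Gb–Bb–Db is foreign: the diatonic iii on degree 3 is Gm, whereas Gb comes from Eb minor. It is labeled bIII. Ab–Cb–Eb doesn't fit — on degree 4 Eb major would have Ab (IV). Abm is the degree-4 chord of Eb minor, so it is the borrowed iv.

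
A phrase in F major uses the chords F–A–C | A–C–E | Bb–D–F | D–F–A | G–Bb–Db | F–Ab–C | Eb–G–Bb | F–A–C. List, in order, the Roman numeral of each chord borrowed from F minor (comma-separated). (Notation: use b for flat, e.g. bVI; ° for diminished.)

ii°, i, bVII

F major has the diatonic set F, Gm, Am, Bb, C, Dm, Edim. Of the given chords, F–A–C = F, A–C–E = Am, Bb–D–F = Bb and D–F–A = Dm are diatonic. G–Bb–Db is not: scale degree 2 in F major carries Gm (ii). In F minor the chord on that degree is Gdim, so here it functions as ii°, borrowed from the parallel minor. F–Ab–C is not: scale degree 1 in F major carries F (I). In F minor the chord on that degree is Fm, so here it functions as i, borrowed from the parallel minor. Eb–G–Bb is not: scale degree 7 in F major carries Edim (vii°). In F minor the chord on that degree is Eb, so here it functions as bVII, borrowed from the parallel minor.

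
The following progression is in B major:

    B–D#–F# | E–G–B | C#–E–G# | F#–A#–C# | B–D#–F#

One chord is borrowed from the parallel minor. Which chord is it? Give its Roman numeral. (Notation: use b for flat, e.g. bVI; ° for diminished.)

iv

In B major the diatonic chords are B, C#m, D#m, E, F#, G#m, A#dim. Of the given chords, B–D#–F# = B, C#–E–G# = C#m and F#–A#–C# = F# are diatonic. But E–G–B is foreign: the diatonic IV on degree 4 is E, whereas Em comes from B minor. It is labeled iv.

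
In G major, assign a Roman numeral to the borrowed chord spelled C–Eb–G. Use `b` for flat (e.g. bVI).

The root C is the diatonic 4th degree of G major; the borrowing shows in the chord quality. C–Eb–G is a minor chord — the form found in G minor, not the diatonic IV (C). Borrowed into G major it is written iv.

iv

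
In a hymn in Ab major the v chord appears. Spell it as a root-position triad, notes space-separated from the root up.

The root, Eb, is scale degree 5 — the same note in Ab major and Ab minor; only the chord quality changes. In Ab minor the chord on Eb is Eb–Gb–Bb.

Eb Gb Bb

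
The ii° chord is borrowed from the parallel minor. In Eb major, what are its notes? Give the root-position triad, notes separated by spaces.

F Ab Cb

ii° is built on scale degree 2, which is F in both Eb major and its parallel. In Eb minor the chord on F is F–Ab–Cb.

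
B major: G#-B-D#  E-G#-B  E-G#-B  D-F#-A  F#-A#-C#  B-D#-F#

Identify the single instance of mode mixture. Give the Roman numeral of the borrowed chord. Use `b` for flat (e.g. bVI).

The diatonic triads in B major are B, C#m, D#m, E, F#, G#m, A#dim. G#–B–D# = G#m, E–G#–B = E, F#–A#–C# = F# and B–D#–F# = B all belong to that set. D–F#–A doesn't fit — on degree 3 B major would have D#m (iii). D is the degree-3 chord of B minor, so it is the borrowed bIII.

bIII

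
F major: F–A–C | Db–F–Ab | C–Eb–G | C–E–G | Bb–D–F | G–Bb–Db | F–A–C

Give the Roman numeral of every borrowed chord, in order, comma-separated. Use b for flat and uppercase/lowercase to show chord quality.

In F major the diatonic chords are F, Gm, Am, Bb, C, Dm, Edim. F–A–C = F, C–E–G = C and Bb–D–F = Bb all belong to that set. Db–F–Ab is not: scale degree 6 in F major carries Dm (vi). In F minor the chord on that degree is Db, so here it functions as bVI, borrowed from the parallel minor. C–Eb–G doesn't fit — on degree 5 F major would have C (V). Cm is the degree-5 chord of F minor, so it is the borrowed v. But G–Bb–Db is foreign: the diatonic ii on degree 2 is Gm, whereas Gdim comes from F minor. It is labeled ii°.

bVI, v, ii°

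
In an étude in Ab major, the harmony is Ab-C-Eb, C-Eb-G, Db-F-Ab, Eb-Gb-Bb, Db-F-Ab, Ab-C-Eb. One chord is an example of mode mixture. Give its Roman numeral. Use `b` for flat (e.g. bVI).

In Ab major the diatonic chords are Ab, Bbm, Cm, Db, Eb, Fm, Gdim. Ab–C–Eb = Ab, C–Eb–G = Cm and Db–F–Ab = Db are all diatonic. Eb–Gb–Bb is not: scale degree 5 in Ab major carries Eb (V). In Ab minor the chord on that degree is Ebm, so here it functions as v, borrowed from the parallel minor.

v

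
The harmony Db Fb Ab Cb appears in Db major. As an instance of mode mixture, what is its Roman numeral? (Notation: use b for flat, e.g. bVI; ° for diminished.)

The root Db is the diatonic 1st degree of Db major; the borrowing shows in the chord quality. Db–Fb–Ab–Cb is a minor-seventh chord — the form found in Db minor, not the diatonic I (Db). Borrowed into Db major it is written i7.

i7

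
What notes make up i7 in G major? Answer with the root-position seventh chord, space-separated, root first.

G Bb D F

i7 is built on scale degree 1, which is G in both G major and its parallel. Building the minor-seventh chord from the parallel minor on G: G–Bb–D–F.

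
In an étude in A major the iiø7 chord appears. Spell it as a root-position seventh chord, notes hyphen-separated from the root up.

The root, B, is scale degree 2 — the same note in A major and A minor; only the chord quality changes. Building the half-diminished-seventh chord from the parallel minor on B: B–D–F–A.

B-D-F-A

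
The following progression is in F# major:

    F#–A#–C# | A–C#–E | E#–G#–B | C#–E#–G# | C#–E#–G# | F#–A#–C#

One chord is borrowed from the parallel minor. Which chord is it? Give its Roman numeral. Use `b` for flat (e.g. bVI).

bIII

F# major has the diatonic set F#, G#m, A#m, B, C#, D#m, E#dim. F#–A#–C# = F#, E#–G#–B = E#dim and C#–E#–G# = C# are all diatonic. A–C#–E doesn't fit — on degree 3 F# major would have A#m (iii). A is the degree-3 chord of F# minor, so it is the borrowed bIII.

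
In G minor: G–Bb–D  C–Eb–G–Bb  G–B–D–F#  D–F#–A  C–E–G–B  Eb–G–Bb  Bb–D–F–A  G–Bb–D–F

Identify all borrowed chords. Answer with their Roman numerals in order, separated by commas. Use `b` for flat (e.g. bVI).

Imaj7, IVmaj7

G minor has the diatonic set Gm, Adim, Bb, Cm, D, Eb, F (with V from harmonic minor). G–Bb–D = Gm, C–Eb–G–Bb = Cm7, D–F#–A = D, Eb–G–Bb = Eb, Bb–D–F–A = Bbmaj7 and G–Bb–D–F = Gm7 all belong to that set. G–B–D–F# doesn't fit — on degree 1 G minor would have Gm (i). Gmaj7 is the degree-1 chord of G major, so it is the borrowed Imaj7. But C–E–G–B is foreign: the diatonic iv on degree 4 is Cm, whereas Cmaj7 comes from G major. It is labeled IVmaj7.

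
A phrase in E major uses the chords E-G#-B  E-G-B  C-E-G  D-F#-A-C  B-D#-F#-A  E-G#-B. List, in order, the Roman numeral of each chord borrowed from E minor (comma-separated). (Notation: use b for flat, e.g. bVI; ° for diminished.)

The diatonic triads in E major are E, F#m, G#m, A, B, C#m, D#dim. E–G#–B = E and B–D#–F#–A = B7 are both diatonic. E–G–B is not: scale degree 1 in E major carries E (I). In E minor the chord on that degree is Em, so here it functions as i, borrowed from the parallel minor. C–E–G is not: scale degree 6 in E major carries C#m (vi). In E minor the chord on that degree is C, so here it functions as bVI, borrowed from the parallel minor. But D–F#–A–C is foreign: the diatonic vii° on degree 7 is D#dim, whereas D7 comes from E minor. It is labeled bVII7.

i, bVI, bVII7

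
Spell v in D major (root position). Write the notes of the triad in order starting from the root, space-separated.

A C E

v is built on scale degree 5, which is A in both D major and its parallel. In D minor the chord on A is A–C–E.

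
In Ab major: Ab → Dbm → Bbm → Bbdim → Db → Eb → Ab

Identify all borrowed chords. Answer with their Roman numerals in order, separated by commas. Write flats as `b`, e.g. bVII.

The diatonic triads in Ab major are Ab, Bbm, Cm, Db, Eb, Fm, Gdim. Ab, Bbm, Db and Eb all belong to that set. But Dbm (Db–Fb–Ab) is foreign: the diatonic IV on degree 4 is Db, whereas Dbm comes from Ab minor. It is labeled iv. Bbdim (Bb–Db–Fb) doesn't fit — on degree 2 Ab major would have Bbm (ii). Bbdim is the degree-2 chord of Ab minor, so it is the borrowed ii°.

iv, ii°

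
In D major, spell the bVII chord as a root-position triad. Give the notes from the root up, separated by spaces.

C E G

Scale degree 7 in D major is C#. bVII uses the lowered form, C, taken from D minor. Building the major chord from the parallel minor on C: C–E–G.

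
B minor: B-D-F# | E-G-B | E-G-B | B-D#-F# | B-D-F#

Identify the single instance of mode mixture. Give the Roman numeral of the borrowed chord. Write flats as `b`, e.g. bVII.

I

In B minor (with V from harmonic minor) the diatonic chords are Bm, C#dim, D, Em, F#, G, A. B–D–F# = Bm and E–G–B = Em both belong to that set. B–D#–F# is not: scale degree 1 in B minor carries Bm (i). In B major the chord on that degree is B, so here it functions as I, borrowed from the parallel major.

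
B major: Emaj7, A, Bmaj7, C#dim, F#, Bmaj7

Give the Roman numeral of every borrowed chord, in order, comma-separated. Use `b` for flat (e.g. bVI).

The diatonic triads in B major are B, C#m, D#m, E, F#, G#m, A#dim. Emaj7, Bmaj7 and F# all belong to that set. But A (A–C#–E) is foreign: the diatonic vii° on degree 7 is A#dim, whereas A comes from B minor. It is labeled bVII. C#dim (C#–E–G) doesn't fit — on degree 2 B major would have C#m (ii). C#dim is the degree-2 chord of B minor, so it is the borrowed ii°.

bVII, ii°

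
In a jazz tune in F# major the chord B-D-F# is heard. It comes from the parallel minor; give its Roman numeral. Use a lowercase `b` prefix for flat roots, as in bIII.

B is scale degree 4 in F# major. The diatonic chord on degree 4 would be B (IV), but B–D–F# is the minor chord from F# minor. As a borrowed chord it is labeled iv.

iv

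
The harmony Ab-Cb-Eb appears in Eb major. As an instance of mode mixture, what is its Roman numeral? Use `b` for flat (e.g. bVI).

Ab is scale degree 4 in Eb major. Ab–Cb–Eb is a minor chord — the form found in Eb minor, not the diatonic IV (Ab). Borrowed into Eb major it is written iv.

iv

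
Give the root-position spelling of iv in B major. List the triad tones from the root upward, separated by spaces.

E G B

The root, E, is scale degree 4 — the same note in B major and B minor; only the chord quality changes. Stacking thirds in B minor on E gives E–G–B.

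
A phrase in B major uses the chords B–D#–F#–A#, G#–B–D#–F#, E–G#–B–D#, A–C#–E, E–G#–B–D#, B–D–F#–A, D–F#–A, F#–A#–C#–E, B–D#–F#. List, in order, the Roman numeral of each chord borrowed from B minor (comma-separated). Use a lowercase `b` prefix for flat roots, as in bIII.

bVII, i7, bIII

The diatonic triads in B major are B, C#m, D#m, E, F#, G#m, A#dim. B–D#–F#–A# = Bmaj7, G#–B–D#–F# = G#m7, E–G#–B–D# = Emaj7, F#–A#–C#–E = F#7 and B–D#–F# = B all belong to that set. But A–C#–E is foreign: the diatonic vii° on degree 7 is A#dim, whereas A comes from B minor. It is labeled bVII. B–D–F#–A doesn't fit — on degree 1 B major would have B (I). Bm7 is the degree-1 chord of B minor, so it is the borrowed i7. But D–F#–A is foreign: the diatonic iii on degree 3 is D#m, whereas D comes from B minor. It is labeled bIII.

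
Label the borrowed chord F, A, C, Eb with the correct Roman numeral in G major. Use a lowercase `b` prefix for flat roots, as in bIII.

F is the lowered form of scale degree 7 in G major (the diatonic degree 7 is F#). Diatonically G major has F#dim (vii°) on that degree; F–A–C–Eb is instead the dominant-seventh chord native to G minor, so it takes the label bVII7.

bVII7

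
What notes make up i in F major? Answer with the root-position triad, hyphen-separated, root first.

The root, F, is scale degree 1 — the same note in F major and F minor; only the chord quality changes. Building the minor chord from the parallel minor on F: F–Ab–C.

F-Ab-C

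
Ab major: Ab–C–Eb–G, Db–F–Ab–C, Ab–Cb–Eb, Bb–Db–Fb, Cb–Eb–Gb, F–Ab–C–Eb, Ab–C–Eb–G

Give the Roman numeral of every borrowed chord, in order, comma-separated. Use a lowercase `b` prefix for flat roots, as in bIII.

i, ii°, bIII

The diatonic triads in Ab major are Ab, Bbm, Cm, Db, Eb, Fm, Gdim. Ab–C–Eb–G = Abmaj7, Db–F–Ab–C = Dbmaj7 and F–Ab–C–Eb = Fm7 are all diatonic. But Ab–Cb–Eb is foreign: the diatonic I on degree 1 is Ab, whereas Abm comes from Ab minor. It is labeled i. Bb–Db–Fb is not: scale degree 2 in Ab major carries Bbm (ii). In Ab minor the chord on that degree is Bbdim, so here it functions as ii°, borrowed from the parallel minor. Cb–Eb–Gb doesn't fit — on degree 3 Ab major would have Cm (iii). Cb is the degree-3 chord of Ab minor, so it is the borrowed bIII.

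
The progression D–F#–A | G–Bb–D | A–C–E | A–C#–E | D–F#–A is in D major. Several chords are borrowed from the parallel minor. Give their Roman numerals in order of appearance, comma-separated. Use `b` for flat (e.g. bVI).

iv, v

The diatonic triads in D major are D, Em, F#m, G, A, Bm, C#dim. D–F#–A = D and A–C#–E = A both belong to that set. G–Bb–D is not: scale degree 4 in D major carries G (IV). In D minor the chord on that degree is Gm, so here it functions as iv, borrowed from the parallel minor. But A–C–E is foreign: the diatonic V on degree 5 is A, whereas Am comes from D minor. It is labeled v.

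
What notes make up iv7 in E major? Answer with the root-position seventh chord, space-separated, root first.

A C E G

The root, A, is scale degree 4 — the same note in E major and E minor; only the chord quality changes. Building the minor-seventh chord from the parallel minor on A: A–C–E–G.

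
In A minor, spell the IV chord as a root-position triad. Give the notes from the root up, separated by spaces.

D F# A

IV is built on scale degree 4, which is D in both A minor and its parallel. Stacking thirds in A major on D gives D–F#–A.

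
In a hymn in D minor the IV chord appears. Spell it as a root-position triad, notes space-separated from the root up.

IV is built on scale degree 4, which is G in both D minor and its parallel. Stacking thirds in D major on G gives G–B–D.

G B D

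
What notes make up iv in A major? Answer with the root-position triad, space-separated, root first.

D F A

The root, D, is scale degree 4 — the same note in A major and A minor; only the chord quality changes. Building the minor chord from the parallel minor on D: D–F–A.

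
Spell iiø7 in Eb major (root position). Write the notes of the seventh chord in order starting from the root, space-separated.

F Ab Cb Eb

iiø7 is built on scale degree 2, which is F in both Eb major and its parallel. Building the half-diminished-seventh chord from the parallel minor on F: F–Ab–Cb–Eb.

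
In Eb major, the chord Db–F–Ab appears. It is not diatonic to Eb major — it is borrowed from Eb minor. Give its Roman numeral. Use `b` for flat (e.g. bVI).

bVII

Db is the lowered form of scale degree 7 in Eb major (the diatonic degree 7 is D). Diatonically Eb major has Ddim (vii°) on that degree; Db–F–Ab is instead the major chord native to Eb minor, so it takes the label bVII.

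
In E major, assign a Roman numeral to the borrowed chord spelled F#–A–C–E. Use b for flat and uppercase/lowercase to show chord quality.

F# is scale degree 2 in E major. F#–A–C–E is a half-diminished-seventh chord — the form found in E minor, not the diatonic ii (F#m). Borrowed into E major it is written iiø7.

iiø7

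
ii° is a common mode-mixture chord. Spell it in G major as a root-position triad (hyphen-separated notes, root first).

ii° is built on scale degree 2, which is A in both G major and its parallel. Building the diminished chord from the parallel minor on A: A–C–Eb.

A-C-Eb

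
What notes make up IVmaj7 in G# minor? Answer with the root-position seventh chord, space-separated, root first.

C# E# G# B#

IVmaj7 is built on scale degree 4, which is C# in both G# minor and its parallel. Stacking thirds in G# major on C# gives C#–E#–G#–B#.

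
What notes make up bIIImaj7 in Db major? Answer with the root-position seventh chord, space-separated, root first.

Scale degree 3 in Db major is F. bIIImaj7 uses the lowered form, Fb, taken from Db minor. In Db minor the chord on Fb is Fb–Ab–Cb–Eb.

Fb Ab Cb Eb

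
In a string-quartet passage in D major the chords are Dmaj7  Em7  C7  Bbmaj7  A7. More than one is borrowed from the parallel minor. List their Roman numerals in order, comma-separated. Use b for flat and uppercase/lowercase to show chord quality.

bVII7, bVImaj7

The diatonic triads in D major are D, Em, F#m, G, A, Bm, C#dim. Dmaj7, Em7 and A7 are all diatonic. C7 (C–E–G–Bb) is not: scale degree 7 in D major carries C#dim (vii°). In D minor the chord on that degree is C7, so here it functions as bVII7, borrowed from the parallel minor. Bbmaj7 (Bb–D–F–A) is not: scale degree 6 in D major carries Bm (vi). In D minor the chord on that degree is Bbmaj7, so here it functions as bVImaj7, borrowed from the parallel minor.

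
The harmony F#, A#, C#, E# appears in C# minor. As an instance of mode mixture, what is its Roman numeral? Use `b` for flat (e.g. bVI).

The root F# is the diatonic 4th degree of C# minor; the borrowing shows in the chord quality. The diatonic chord on degree 4 would be F#m (iv), but F#–A#–C#–E# is the major-seventh chord from C# major. As a borrowed chord it is labeled IVmaj7.

IVmaj7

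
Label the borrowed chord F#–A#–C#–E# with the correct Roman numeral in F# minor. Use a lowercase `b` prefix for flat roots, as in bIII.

Imaj7

The root F# is the diatonic 1st degree of F# minor; the borrowing shows in the chord quality. Diatonically F# minor has F#m (i) on that degree; F#–A#–C#–E# is instead the major-seventh chord native to F# major, so it takes the label Imaj7.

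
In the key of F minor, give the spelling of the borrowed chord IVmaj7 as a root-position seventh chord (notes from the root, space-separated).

IVmaj7 is built on scale degree 4, which is Bb in both F minor and its parallel. Stacking thirds in F major on Bb gives Bb–D–F–A.

Bb D F A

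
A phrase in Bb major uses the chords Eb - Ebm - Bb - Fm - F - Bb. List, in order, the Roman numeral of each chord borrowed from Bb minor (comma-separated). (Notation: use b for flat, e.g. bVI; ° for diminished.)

iv, v

Bb major has the diatonic set Bb, Cm, Dm, Eb, F, Gm, Adim. Of the given chords, Eb, Bb and F are diatonic. Ebm (Eb–Gb–Bb) is not: scale degree 4 in Bb major carries Eb (IV). In Bb minor the chord on that degree is Ebm, so here it functions as iv, borrowed from the parallel minor. But Fm (F–Ab–C) is foreign: the diatonic V on degree 5 is F, whereas Fm comes from Bb minor. It is labeled v.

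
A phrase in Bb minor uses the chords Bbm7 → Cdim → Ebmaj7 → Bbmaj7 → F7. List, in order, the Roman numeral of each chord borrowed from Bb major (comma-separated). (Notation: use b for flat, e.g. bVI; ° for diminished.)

IVmaj7, Imaj7

The diatonic triads in Bb minor (with V from harmonic minor) are Bbm, Cdim, Db, Ebm, F, Gb, Ab. Bbm7, Cdim and F7 are all diatonic. But Ebmaj7 (Eb–G–Bb–D) is foreign: the diatonic iv on degree 4 is Ebm, whereas Ebmaj7 comes from Bb major. It is labeled IVmaj7. Bbmaj7 (Bb–D–F–A) doesn't fit — on degree 1 Bb minor would have Bbm (i). Bbmaj7 is the degree-1 chord of Bb major, so it is the borrowed Imaj7.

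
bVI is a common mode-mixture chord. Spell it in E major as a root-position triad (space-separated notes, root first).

Scale degree 6 in E major is C#. bVI uses the lowered form, C, taken from E minor. Stacking thirds in E minor on C gives C–E–G.

C E G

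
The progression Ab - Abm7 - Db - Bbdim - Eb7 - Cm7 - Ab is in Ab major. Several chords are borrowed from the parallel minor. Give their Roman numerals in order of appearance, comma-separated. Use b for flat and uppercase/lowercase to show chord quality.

i7, ii°

Ab major has the diatonic set Ab, Bbm, Cm, Db, Eb, Fm, Gdim. Of the given chords, Ab, Db, Eb7 and Cm7 are diatonic. Abm7 (Ab–Cb–Eb–Gb) doesn't fit — on degree 1 Ab major would have Ab (I). Abm7 is the degree-1 chord of Ab minor, so it is the borrowed i7. But Bbdim (Bb–Db–Fb) is foreign: the diatonic ii on degree 2 is Bbm, whereas Bbdim comes from Ab minor. It is labeled ii°.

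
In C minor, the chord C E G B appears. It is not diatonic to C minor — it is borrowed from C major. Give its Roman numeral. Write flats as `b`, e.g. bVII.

C is scale degree 1 in C minor. Diatonically C minor has Cm (i) on that degree; C–E–G–B is instead the major-seventh chord native to C major, so it takes the label Imaj7.

Imaj7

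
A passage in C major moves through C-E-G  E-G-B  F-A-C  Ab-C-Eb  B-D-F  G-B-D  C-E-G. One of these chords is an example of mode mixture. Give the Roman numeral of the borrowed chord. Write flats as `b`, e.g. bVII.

bVI

The diatonic triads in C major are C, Dm, Em, F, G, Am, Bdim. Of the given chords, C–E–G = C, E–G–B = Em, F–A–C = F, B–D–F = Bdim and G–B–D = G are diatonic. Ab–C–Eb doesn't fit — on degree 6 C major would have Am (vi). Ab is the degree-6 chord of C minor, so it is the borrowed bVI.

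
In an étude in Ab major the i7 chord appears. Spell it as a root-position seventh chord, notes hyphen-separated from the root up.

The root, Ab, is scale degree 1 — the same note in Ab major and Ab minor; only the chord quality changes. Stacking thirds in Ab minor on Ab gives Ab–Cb–Eb–Gb.

Ab-Cb-Eb-Gb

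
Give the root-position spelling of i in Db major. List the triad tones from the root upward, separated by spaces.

Db Fb Ab

i is built on scale degree 1, which is Db in both Db major and its parallel. Stacking thirds in Db minor on Db gives Db–Fb–Ab.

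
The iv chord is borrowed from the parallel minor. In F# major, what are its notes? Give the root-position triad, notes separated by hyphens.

B-D-F#

iv is built on scale degree 4, which is B in both F# major and its parallel. Stacking thirds in F# minor on B gives B–D–F#.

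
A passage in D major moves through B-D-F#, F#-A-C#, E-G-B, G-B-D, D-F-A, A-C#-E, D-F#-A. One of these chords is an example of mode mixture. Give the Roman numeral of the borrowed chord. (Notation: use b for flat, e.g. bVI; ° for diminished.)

i

D major has the diatonic set D, Em, F#m, G, A, Bm, C#dim. Of the given chords, B–D–F# = Bm, F#–A–C# = F#m, E–G–B = Em, G–B–D = G, A–C#–E = A and D–F#–A = D are diatonic. D–F–A doesn't fit — on degree 1 D major would have D (I). Dm is the degree-1 chord of D minor, so it is the borrowed i.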